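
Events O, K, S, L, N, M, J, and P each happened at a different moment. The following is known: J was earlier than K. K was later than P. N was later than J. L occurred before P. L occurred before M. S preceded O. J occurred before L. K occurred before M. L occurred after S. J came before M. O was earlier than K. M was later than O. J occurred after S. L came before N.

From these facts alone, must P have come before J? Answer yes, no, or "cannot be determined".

no

Tracing the constraints gives J → L → P, so J must come before P.
That means P cannot be before J.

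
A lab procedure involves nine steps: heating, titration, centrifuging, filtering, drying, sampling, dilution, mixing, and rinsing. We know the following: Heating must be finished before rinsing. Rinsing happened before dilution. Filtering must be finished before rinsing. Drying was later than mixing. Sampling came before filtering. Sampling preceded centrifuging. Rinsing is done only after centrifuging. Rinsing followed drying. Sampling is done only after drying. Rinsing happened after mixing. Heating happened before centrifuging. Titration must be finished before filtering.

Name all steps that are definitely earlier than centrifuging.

Directly stated before centrifuging: heating and sampling.
Drying reaches centrifuging via drying → sampling → centrifuging.
Mixing reaches centrifuging via mixing → drying → sampling → centrifuging.
No chain forces dilution (or any of the others) ahead of centrifuging.

drying, heating, mixing, sampling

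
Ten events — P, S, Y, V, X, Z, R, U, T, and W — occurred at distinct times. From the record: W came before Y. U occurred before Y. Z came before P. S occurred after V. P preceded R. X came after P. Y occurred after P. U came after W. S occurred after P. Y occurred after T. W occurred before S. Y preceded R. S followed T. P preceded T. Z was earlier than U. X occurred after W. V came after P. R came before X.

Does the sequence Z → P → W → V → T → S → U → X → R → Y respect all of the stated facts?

no

The constraints require Y before R, but in the proposed sequence R appears ahead of Y. That one violation is enough.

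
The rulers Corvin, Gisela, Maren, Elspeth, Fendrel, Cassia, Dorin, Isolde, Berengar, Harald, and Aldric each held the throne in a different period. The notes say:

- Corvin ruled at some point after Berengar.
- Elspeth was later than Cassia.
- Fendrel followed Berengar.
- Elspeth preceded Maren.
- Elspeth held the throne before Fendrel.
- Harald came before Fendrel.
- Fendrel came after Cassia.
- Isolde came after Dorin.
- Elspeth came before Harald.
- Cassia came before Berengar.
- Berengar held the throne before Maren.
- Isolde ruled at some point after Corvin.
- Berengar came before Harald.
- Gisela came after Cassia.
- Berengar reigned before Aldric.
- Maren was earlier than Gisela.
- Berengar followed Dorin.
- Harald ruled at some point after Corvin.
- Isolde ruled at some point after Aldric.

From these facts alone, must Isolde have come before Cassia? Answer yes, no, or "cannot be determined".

no

Tracing the constraints gives Cassia → Berengar → Aldric → Isolde, so Cassia must come before Isolde.
That means Isolde cannot be before Cassia.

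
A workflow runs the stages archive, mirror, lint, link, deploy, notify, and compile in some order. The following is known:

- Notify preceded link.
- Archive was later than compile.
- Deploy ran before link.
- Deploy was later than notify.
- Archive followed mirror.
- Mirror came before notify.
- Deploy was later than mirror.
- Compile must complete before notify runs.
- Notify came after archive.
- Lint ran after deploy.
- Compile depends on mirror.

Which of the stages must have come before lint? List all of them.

Directly stated before lint: deploy.
Archive reaches lint via archive → notify → deploy → lint.
Compile reaches lint via compile → notify → deploy → lint.
Mirror reaches lint via mirror → deploy → lint.
Likewise notify reaches lint by chaining the stated constraints.
No chain forces link ahead of lint.

archive, compile, deploy, mirror, notify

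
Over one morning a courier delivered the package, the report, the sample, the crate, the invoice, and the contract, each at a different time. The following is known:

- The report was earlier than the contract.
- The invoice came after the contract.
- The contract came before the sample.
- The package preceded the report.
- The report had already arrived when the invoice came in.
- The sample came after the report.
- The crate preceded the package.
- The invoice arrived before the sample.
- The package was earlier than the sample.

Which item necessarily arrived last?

Every other item has a chain of constraints placing it before the sample, so the sample is last.

the sample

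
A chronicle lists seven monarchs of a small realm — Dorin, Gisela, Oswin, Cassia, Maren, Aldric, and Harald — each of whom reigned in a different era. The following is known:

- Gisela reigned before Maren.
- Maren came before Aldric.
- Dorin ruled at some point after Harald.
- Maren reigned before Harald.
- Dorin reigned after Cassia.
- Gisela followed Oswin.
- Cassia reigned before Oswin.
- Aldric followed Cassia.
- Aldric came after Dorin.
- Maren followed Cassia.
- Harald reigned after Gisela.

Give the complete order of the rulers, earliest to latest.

The constraints fix every adjacent pair, so only one ordering works:
Cassia → Oswin → Gisela → Maren → Harald → Dorin → Aldric.

Cassia, Oswin, Gisela, Maren, Harald, Dorin, Aldric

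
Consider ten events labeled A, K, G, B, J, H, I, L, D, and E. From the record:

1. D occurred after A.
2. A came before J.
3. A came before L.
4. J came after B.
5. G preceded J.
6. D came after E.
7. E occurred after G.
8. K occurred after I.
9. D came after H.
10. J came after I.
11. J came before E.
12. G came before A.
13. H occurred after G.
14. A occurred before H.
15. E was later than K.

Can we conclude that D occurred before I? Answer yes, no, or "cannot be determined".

no

Tracing the constraints gives I → K → E → D, so I must come before D.
That means D cannot be before I.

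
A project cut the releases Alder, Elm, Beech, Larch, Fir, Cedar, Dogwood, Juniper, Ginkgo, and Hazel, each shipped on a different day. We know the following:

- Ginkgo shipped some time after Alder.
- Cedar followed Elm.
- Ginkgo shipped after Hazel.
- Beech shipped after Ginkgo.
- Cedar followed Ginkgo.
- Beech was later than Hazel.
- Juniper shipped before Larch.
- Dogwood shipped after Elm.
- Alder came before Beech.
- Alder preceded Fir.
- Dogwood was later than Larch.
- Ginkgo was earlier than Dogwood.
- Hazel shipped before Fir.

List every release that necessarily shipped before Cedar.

Directly stated before Cedar: Elm and Ginkgo.
Alder reaches Cedar via Alder → Ginkgo → Cedar.
Hazel reaches Cedar via Hazel → Ginkgo → Cedar.

Alder, Elm, Ginkgo, Hazel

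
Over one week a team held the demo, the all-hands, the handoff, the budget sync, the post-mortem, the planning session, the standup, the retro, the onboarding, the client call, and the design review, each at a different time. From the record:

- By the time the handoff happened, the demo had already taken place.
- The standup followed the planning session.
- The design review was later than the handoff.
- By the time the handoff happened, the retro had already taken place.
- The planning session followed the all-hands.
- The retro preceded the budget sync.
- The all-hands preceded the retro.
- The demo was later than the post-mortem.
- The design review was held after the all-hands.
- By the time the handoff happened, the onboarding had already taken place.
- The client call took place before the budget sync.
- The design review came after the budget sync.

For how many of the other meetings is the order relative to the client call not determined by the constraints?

Forced after the client call: the budget sync and the design review.
That leaves the all-hands, the demo, the handoff, the onboarding, the planning session, the post-mortem, the retro, and the standup with no forced order relative to the client call — 8.

8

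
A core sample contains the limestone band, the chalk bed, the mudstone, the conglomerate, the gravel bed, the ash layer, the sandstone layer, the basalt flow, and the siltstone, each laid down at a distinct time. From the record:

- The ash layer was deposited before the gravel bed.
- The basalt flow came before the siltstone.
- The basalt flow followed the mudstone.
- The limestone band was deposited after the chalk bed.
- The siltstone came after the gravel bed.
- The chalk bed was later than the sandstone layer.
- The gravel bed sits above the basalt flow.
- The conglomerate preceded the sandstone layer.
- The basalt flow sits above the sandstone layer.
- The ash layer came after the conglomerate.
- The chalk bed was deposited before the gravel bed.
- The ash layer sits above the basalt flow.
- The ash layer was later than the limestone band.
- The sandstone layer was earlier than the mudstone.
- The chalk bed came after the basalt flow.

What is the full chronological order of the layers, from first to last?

The constraints fix every adjacent pair, so only one ordering works:
the conglomerate → the sandstone layer → the mudstone → the basalt flow → the chalk bed → the limestone band → the ash layer → the gravel bed → the siltstone.

the conglomerate, the sandstone layer, the mudstone, the basalt flow, the chalk bed, the limestone band, the ash layer, the gravel bed, the siltstone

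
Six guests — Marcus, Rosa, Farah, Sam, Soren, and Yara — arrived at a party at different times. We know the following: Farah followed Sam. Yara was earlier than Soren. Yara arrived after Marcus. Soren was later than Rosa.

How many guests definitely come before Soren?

3

Directly stated before Soren: Rosa and Yara.
Marcus reaches Soren via Marcus → Yara → Soren.
No chain forces Sam (or any of the others) ahead of Soren.
That's Marcus, Rosa, and Yara — 3 in all.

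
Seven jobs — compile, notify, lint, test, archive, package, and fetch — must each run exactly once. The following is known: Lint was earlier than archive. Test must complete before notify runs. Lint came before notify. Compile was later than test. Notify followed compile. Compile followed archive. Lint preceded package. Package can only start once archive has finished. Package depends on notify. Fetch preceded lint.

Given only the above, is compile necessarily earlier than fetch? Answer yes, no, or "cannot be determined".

no

Tracing the constraints gives fetch → lint → archive → compile, so fetch must come before compile.
That means compile cannot be before fetch.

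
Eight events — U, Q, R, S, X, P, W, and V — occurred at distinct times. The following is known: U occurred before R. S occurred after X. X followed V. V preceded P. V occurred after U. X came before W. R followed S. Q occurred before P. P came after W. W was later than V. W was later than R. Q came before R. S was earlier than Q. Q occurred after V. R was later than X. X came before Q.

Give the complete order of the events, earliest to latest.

The constraints fix every adjacent pair, so only one ordering works:
U → V → X → S → Q → R → W → P.

U, V, X, S, Q, R, W, P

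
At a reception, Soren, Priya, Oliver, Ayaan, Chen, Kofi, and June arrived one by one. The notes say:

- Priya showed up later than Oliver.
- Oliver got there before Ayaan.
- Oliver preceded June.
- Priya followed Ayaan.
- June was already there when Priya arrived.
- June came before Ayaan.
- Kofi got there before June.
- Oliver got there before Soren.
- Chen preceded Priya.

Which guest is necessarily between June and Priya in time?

Ayaan

Tracing the constraints gives June → Ayaan → Priya, so Ayaan sits after June and before Priya.
No other guest is forced both after June and before Priya.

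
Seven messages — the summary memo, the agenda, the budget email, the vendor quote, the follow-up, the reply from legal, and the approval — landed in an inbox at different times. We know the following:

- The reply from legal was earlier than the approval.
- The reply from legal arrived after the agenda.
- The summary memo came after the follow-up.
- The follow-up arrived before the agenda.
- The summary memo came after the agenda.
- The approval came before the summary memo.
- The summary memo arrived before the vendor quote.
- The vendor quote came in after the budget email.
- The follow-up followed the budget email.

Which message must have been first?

The budget email has a chain of constraints placing it before every other message, so the budget email must be first.

the budget email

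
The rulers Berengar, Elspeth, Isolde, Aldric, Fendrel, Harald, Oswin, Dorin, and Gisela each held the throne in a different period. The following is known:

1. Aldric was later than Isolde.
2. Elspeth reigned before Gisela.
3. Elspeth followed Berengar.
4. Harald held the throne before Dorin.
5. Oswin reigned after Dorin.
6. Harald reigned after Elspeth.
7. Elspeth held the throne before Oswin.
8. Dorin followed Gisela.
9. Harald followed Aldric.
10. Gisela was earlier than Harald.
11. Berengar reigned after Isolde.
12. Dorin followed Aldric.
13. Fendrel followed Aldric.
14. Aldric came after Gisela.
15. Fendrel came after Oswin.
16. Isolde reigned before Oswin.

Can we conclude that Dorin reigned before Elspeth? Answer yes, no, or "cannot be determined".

no

Tracing the constraints gives Elspeth → Gisela → Dorin, so Elspeth must come before Dorin.
That means Dorin cannot be before Elspeth.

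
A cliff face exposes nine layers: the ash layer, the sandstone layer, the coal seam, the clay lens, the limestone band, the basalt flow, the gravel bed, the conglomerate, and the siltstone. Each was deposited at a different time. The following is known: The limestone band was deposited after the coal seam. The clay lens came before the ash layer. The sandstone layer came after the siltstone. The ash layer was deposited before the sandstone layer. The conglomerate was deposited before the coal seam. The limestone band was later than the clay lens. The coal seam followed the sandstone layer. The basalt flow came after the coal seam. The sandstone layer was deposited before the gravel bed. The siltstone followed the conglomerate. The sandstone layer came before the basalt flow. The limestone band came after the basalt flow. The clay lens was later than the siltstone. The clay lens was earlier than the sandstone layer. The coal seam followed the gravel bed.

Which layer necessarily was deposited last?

the limestone band

Every other layer has a chain of constraints placing it before the limestone band, so the limestone band is last.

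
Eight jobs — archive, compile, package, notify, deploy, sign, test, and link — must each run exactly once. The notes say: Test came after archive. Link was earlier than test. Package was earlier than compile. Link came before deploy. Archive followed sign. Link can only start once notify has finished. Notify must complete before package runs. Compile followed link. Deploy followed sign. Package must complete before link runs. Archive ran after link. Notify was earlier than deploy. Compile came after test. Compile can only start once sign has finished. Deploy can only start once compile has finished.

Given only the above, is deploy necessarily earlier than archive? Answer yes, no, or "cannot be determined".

no

Tracing the constraints gives archive → test → compile → deploy, so archive must come before deploy.
That means deploy cannot be before archive.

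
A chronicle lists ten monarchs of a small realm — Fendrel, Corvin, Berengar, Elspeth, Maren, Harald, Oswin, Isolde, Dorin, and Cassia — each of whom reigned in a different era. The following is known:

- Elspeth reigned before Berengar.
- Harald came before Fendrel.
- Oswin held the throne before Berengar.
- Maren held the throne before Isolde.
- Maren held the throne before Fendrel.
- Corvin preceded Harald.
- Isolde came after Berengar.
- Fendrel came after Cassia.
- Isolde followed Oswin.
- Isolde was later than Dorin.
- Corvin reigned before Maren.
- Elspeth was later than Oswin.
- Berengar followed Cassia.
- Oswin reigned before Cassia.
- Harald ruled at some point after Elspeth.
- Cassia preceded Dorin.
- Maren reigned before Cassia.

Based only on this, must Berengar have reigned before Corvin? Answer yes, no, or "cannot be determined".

no

Tracing the constraints gives Corvin → Maren → Cassia → Berengar, so Corvin must come before Berengar.
That means Berengar cannot be before Corvin.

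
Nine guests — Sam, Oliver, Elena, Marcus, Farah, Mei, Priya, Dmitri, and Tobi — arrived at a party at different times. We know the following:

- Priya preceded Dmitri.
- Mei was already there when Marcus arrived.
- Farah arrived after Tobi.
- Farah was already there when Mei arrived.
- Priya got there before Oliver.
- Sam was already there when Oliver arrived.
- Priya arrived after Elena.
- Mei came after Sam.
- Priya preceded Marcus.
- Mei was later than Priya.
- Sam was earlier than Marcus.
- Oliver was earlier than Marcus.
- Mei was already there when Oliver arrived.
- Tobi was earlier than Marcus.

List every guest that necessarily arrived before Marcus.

Directly stated before Marcus: Mei, Oliver, Priya, Sam, and Tobi.
Elena reaches Marcus via Elena → Priya → Marcus.
Farah reaches Marcus via Farah → Mei → Marcus.

Elena, Farah, Mei, Oliver, Priya, Sam, Tobi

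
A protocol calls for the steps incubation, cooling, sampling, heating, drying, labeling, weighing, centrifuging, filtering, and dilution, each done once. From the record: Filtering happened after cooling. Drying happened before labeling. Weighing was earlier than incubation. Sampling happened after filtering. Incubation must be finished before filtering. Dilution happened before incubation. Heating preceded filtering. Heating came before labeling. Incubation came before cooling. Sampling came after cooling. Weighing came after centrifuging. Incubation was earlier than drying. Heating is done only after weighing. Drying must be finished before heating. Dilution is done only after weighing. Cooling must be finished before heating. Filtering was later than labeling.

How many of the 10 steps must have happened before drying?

4

Directly stated before drying: incubation.
Centrifuging reaches drying via centrifuging → weighing → incubation → drying.
Dilution reaches drying via dilution → incubation → drying.
Weighing reaches drying via weighing → incubation → drying.
No chain forces labeling (or any of the others) ahead of drying.
That's centrifuging, dilution, incubation, and weighing — 4 in all.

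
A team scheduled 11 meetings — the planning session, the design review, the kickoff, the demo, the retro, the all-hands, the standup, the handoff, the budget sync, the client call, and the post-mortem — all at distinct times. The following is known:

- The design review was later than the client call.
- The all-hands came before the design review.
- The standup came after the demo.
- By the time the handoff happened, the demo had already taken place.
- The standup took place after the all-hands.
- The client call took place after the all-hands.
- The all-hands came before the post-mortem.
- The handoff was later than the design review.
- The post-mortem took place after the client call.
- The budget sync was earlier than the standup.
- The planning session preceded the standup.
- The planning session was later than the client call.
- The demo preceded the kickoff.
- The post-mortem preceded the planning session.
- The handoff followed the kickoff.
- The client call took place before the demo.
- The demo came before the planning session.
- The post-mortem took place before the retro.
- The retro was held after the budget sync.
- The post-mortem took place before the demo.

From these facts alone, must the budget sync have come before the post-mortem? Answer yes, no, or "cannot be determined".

No chain of stated constraints runs from the budget sync to the post-mortem, and none runs from the post-mortem to the budget sync either.
So the relative order of the budget sync and the post-mortem is not fixed by the given facts.

cannot be determined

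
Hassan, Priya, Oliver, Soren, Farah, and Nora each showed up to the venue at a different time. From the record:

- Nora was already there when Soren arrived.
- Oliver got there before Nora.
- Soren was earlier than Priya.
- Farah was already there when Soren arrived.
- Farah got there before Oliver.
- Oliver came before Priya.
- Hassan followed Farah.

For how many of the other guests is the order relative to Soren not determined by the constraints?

Forced before Soren: Farah, Nora, and Oliver; forced after Soren: Priya.
That leaves Hassan with no forced order relative to Soren — 1.

1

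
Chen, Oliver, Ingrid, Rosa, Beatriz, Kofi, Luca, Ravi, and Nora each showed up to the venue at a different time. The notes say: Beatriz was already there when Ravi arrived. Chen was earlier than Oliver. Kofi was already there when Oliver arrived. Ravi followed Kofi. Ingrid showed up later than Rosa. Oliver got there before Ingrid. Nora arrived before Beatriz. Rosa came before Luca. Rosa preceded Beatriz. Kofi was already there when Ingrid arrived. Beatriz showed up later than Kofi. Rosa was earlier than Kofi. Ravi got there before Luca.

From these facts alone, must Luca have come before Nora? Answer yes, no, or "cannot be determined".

Tracing the constraints gives Nora → Beatriz → Ravi → Luca, so Nora must come before Luca.
That means Luca cannot be before Nora.

no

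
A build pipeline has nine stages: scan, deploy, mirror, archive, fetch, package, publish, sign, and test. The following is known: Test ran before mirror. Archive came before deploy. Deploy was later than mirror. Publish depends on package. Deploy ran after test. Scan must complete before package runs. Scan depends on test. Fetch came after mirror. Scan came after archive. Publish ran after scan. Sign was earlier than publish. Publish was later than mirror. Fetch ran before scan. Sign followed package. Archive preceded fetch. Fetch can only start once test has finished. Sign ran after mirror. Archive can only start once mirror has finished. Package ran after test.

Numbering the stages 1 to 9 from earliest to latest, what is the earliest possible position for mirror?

2

Test must come before mirror — 1 forced predecessor.
Nothing else is forced ahead of mirror, so its earliest slot is position 1 + 1 = 2.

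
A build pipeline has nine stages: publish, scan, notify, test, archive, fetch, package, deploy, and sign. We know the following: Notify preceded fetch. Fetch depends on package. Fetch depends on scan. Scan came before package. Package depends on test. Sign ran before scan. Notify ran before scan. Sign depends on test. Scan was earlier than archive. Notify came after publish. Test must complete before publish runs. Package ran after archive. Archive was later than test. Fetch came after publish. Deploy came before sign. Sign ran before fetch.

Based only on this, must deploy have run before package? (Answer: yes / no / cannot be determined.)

yes

Chain the constraints: deploy → sign → scan → package. Each link is directly stated, so deploy comes before package.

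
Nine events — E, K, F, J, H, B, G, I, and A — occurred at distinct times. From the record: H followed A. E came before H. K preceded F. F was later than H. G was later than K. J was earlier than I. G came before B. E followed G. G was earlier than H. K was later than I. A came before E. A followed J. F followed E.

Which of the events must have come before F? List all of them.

A, E, G, H, I, J, K

Directly stated before F: E, H, and K.
A reaches F via A → E → F.
G reaches F via G → H → F.
I reaches F via I → K → F.
Likewise J reaches F by chaining the stated constraints.
No chain forces B ahead of F.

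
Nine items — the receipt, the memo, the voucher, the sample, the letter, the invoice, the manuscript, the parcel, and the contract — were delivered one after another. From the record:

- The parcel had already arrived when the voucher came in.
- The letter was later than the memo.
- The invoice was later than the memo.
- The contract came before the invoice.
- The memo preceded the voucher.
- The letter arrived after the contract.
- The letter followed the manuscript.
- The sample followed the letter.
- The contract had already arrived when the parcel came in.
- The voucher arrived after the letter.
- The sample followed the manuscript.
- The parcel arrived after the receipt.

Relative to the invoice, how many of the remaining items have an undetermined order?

Forced before the invoice: the contract and the memo.
That leaves the letter, the manuscript, the parcel, the receipt, the sample, and the voucher with no forced order relative to the invoice — 6.

6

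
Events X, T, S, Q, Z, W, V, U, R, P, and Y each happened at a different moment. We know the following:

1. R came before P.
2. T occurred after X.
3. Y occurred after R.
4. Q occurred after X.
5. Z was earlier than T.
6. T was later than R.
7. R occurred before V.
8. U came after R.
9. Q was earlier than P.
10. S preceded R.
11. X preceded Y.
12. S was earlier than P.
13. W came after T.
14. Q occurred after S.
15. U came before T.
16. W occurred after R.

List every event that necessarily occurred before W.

Directly stated before W: R and T.
S reaches W via S → R → W.
U reaches W via U → T → W.
X reaches W via X → T → W.
Likewise Z reaches W by chaining the stated constraints.
No chain forces Q (or any of the others) ahead of W.

R, S, T, U, X, Z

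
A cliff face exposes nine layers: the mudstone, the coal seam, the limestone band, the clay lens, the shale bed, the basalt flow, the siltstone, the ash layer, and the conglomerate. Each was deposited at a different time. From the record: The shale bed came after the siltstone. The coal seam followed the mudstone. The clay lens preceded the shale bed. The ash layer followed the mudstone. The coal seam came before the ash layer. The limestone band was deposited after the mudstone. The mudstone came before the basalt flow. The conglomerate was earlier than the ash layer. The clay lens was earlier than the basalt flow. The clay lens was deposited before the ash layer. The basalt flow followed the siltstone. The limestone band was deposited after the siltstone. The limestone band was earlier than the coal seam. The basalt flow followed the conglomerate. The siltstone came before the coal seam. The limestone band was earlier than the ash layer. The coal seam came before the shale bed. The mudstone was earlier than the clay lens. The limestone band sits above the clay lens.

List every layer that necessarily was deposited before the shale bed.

Directly stated before the shale bed: the clay lens, the coal seam, and the siltstone.
The limestone band reaches the shale bed via the limestone band → the coal seam → the shale bed.
The mudstone reaches the shale bed via the mudstone → the coal seam → the shale bed.
No chain forces the conglomerate (or any of the others) ahead of the shale bed.

the clay lens, the coal seam, the limestone band, the mudstone, the siltstone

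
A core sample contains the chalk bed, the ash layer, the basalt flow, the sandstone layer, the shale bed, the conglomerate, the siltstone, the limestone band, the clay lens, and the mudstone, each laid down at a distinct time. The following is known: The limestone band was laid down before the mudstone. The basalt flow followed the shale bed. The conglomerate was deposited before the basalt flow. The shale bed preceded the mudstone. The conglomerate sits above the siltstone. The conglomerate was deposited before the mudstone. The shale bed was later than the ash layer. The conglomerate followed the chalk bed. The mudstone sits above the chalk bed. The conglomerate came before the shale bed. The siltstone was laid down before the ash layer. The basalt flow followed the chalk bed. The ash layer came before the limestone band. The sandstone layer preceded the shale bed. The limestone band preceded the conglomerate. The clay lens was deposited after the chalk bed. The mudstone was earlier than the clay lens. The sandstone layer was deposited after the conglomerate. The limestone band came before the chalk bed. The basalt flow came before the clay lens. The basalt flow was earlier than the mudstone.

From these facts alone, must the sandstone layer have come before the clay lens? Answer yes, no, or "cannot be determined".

Chain the constraints: the sandstone layer → the shale bed → the mudstone → the clay lens. Each link is directly stated, so the sandstone layer comes before the clay lens.

yes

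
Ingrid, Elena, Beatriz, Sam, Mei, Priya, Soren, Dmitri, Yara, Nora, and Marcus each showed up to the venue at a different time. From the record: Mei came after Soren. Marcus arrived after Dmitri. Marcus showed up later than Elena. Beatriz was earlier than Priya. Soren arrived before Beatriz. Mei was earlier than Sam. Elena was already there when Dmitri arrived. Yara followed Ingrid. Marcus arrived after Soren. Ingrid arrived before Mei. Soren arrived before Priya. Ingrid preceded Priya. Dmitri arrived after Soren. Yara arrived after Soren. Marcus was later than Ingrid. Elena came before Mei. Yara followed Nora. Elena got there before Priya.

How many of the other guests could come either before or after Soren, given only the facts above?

Forced after Soren: Beatriz, Dmitri, Marcus, Mei, Priya, Sam, and Yara.
That leaves Elena, Ingrid, and Nora with no forced order relative to Soren — 3.

3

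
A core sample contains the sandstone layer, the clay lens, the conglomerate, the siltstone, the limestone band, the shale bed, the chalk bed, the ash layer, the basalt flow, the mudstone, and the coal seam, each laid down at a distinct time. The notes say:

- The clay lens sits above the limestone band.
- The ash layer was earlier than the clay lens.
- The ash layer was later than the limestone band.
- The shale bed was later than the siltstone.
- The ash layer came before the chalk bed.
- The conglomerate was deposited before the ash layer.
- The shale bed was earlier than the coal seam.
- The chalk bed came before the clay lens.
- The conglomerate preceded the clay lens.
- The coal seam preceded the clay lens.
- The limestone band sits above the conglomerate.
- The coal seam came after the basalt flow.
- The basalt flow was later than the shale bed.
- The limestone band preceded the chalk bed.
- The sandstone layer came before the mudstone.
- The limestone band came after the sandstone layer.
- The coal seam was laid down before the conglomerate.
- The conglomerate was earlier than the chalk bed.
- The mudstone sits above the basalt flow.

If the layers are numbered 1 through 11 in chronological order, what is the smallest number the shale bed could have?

2

The siltstone must come before the shale bed — 1 forced predecessor.
Nothing else is forced ahead of the shale bed, so its earliest slot is position 1 + 1 = 2.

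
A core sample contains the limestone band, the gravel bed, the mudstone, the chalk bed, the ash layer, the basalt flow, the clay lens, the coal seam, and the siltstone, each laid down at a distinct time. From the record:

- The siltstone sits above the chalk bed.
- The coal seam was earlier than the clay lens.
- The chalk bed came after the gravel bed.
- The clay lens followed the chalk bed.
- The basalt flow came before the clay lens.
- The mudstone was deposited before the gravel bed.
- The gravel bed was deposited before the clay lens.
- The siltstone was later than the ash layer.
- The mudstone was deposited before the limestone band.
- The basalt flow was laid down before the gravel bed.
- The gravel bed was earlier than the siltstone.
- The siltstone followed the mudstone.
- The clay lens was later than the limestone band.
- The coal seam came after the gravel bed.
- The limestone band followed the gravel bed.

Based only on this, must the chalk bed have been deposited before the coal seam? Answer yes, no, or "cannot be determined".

No chain of stated constraints runs from the chalk bed to the coal seam, and none runs from the coal seam to the chalk bed either.
So the relative order of the chalk bed and the coal seam is not fixed by the given facts.

cannot be determined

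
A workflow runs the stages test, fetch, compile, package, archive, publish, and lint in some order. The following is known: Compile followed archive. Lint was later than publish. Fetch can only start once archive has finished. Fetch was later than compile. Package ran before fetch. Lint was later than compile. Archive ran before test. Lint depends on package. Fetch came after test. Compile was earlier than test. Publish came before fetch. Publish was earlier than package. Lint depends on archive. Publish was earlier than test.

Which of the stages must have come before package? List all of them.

Directly stated before package: publish.
No chain forces lint (or any of the others) ahead of package.

publish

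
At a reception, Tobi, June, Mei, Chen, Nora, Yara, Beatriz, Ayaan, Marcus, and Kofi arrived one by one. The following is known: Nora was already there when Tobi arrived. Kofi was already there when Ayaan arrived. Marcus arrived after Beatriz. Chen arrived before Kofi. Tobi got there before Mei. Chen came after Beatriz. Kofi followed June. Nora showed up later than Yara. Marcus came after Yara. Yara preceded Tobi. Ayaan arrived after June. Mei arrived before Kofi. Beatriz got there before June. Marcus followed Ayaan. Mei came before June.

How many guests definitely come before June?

Directly stated before June: Beatriz and Mei.
Nora reaches June via Nora → Tobi → Mei → June.
Tobi reaches June via Tobi → Mei → June.
Yara reaches June via Yara → Tobi → Mei → June.
That's Beatriz, Mei, Nora, Tobi, and Yara — 5 in all.

5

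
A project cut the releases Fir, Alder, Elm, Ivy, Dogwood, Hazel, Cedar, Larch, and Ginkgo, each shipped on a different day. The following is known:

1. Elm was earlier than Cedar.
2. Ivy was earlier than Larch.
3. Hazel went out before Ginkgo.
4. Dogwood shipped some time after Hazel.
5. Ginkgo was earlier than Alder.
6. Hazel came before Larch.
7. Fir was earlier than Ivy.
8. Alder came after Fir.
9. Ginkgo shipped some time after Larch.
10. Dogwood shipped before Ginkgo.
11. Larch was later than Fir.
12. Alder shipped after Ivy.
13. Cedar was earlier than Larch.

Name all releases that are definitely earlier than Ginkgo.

Cedar, Dogwood, Elm, Fir, Hazel, Ivy, Larch

Directly stated before Ginkgo: Dogwood, Hazel, and Larch.
Cedar reaches Ginkgo via Cedar → Larch → Ginkgo.
Elm reaches Ginkgo via Elm → Cedar → Larch → Ginkgo.
Fir reaches Ginkgo via Fir → Larch → Ginkgo.
Likewise Ivy reaches Ginkgo by chaining the stated constraints.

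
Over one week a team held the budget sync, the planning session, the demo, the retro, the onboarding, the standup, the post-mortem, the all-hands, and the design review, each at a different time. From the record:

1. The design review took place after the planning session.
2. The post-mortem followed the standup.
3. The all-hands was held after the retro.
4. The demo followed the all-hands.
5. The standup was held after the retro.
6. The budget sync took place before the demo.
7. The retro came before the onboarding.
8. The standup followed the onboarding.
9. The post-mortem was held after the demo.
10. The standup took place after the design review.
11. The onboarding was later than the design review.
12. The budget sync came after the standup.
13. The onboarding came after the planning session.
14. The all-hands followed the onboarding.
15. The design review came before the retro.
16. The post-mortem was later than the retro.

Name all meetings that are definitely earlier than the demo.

the all-hands, the budget sync, the design review, the onboarding, the planning session, the retro, the standup

Directly stated before the demo: the all-hands and the budget sync.
The design review reaches the demo via the design review → the retro → the all-hands → the demo.
The onboarding reaches the demo via the onboarding → the all-hands → the demo.
The planning session reaches the demo via the planning session → the onboarding → the all-hands → the demo.
Likewise the retro and the standup each reach the demo by chaining the stated constraints.
No chain forces the post-mortem ahead of the demo.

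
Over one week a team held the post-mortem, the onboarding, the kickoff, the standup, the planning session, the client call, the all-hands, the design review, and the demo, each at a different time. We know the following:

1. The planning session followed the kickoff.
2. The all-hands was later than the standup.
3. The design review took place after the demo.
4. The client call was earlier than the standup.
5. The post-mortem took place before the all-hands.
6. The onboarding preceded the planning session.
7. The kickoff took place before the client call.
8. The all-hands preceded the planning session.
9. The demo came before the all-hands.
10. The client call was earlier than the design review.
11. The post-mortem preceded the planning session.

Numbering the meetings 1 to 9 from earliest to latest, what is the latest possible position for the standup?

7

The standup must come before the all-hands and the planning session — 2 meetings forced after it.
Everything else can be placed before the standup in some valid order, so the standup can sit as late as position 9 − 2 = 7.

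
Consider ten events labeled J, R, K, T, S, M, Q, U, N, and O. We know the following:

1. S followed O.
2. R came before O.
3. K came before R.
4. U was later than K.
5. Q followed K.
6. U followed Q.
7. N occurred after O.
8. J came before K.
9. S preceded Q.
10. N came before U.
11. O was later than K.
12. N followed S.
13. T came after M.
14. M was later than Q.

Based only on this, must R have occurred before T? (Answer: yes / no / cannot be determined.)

Chain the constraints: R → O → S → Q → M → T. Each link is directly stated, so R comes before T.

yes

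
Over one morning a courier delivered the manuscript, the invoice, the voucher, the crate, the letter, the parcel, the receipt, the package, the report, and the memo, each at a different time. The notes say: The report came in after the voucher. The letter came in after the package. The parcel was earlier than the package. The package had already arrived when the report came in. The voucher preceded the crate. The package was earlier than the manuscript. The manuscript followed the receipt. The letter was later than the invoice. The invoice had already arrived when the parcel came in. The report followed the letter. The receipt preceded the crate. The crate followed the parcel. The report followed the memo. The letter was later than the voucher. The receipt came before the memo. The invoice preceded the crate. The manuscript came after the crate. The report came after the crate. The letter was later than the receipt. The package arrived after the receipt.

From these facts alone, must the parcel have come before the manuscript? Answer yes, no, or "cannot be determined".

yes

Chain the constraints: the parcel → the package → the manuscript. Each link is directly stated, so the parcel comes before the manuscript.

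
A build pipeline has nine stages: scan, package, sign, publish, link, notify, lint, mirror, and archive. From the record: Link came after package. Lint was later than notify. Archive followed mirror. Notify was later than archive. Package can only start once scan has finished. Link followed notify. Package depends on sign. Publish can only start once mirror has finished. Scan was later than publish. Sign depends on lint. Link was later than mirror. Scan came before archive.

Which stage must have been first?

mirror

Mirror has a chain of constraints placing it before every other stage, so mirror must be first.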